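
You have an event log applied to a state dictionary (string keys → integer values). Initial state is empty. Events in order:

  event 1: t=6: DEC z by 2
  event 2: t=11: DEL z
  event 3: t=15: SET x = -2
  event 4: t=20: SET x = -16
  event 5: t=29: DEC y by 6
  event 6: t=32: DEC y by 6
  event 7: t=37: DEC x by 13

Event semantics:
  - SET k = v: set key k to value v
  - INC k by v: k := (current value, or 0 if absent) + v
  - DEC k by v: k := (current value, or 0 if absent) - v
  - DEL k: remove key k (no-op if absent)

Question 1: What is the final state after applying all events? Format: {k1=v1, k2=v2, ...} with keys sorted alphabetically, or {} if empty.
Answer: {x=-29, y=-12}

Derivation:
  after event 1 (t=6: DEC z by 2): {z=-2}
  after event 2 (t=11: DEL z): {}
  after event 3 (t=15: SET x = -2): {x=-2}
  after event 4 (t=20: SET x = -16): {x=-16}
  after event 5 (t=29: DEC y by 6): {x=-16, y=-6}
  after event 6 (t=32: DEC y by 6): {x=-16, y=-12}
  after event 7 (t=37: DEC x by 13): {x=-29, y=-12}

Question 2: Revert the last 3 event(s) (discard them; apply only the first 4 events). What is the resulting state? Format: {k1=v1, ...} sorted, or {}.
Keep first 4 events (discard last 3):
  after event 1 (t=6: DEC z by 2): {z=-2}
  after event 2 (t=11: DEL z): {}
  after event 3 (t=15: SET x = -2): {x=-2}
  after event 4 (t=20: SET x = -16): {x=-16}

Answer: {x=-16}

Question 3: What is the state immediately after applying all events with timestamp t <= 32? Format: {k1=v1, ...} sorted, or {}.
Apply events with t <= 32 (6 events):
  after event 1 (t=6: DEC z by 2): {z=-2}
  after event 2 (t=11: DEL z): {}
  after event 3 (t=15: SET x = -2): {x=-2}
  after event 4 (t=20: SET x = -16): {x=-16}
  after event 5 (t=29: DEC y by 6): {x=-16, y=-6}
  after event 6 (t=32: DEC y by 6): {x=-16, y=-12}

Answer: {x=-16, y=-12}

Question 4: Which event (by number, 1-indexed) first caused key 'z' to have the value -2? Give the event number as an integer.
Looking for first event where z becomes -2:
  event 1: z (absent) -> -2  <-- first match

Answer: 1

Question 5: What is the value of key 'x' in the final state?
Track key 'x' through all 7 events:
  event 1 (t=6: DEC z by 2): x unchanged
  event 2 (t=11: DEL z): x unchanged
  event 3 (t=15: SET x = -2): x (absent) -> -2
  event 4 (t=20: SET x = -16): x -2 -> -16
  event 5 (t=29: DEC y by 6): x unchanged
  event 6 (t=32: DEC y by 6): x unchanged
  event 7 (t=37: DEC x by 13): x -16 -> -29
Final: x = -29

Answer: -29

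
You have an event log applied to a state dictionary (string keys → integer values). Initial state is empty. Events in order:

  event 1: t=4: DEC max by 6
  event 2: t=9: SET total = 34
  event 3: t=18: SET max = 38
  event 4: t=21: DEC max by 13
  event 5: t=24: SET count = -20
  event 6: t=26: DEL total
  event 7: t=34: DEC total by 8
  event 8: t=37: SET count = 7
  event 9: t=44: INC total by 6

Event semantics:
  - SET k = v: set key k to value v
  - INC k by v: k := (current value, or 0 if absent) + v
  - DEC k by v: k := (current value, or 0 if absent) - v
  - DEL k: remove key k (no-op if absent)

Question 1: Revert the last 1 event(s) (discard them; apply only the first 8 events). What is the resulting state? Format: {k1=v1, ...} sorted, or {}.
Keep first 8 events (discard last 1):
  after event 1 (t=4: DEC max by 6): {max=-6}
  after event 2 (t=9: SET total = 34): {max=-6, total=34}
  after event 3 (t=18: SET max = 38): {max=38, total=34}
  after event 4 (t=21: DEC max by 13): {max=25, total=34}
  after event 5 (t=24: SET count = -20): {count=-20, max=25, total=34}
  after event 6 (t=26: DEL total): {count=-20, max=25}
  after event 7 (t=34: DEC total by 8): {count=-20, max=25, total=-8}
  after event 8 (t=37: SET count = 7): {count=7, max=25, total=-8}

Answer: {count=7, max=25, total=-8}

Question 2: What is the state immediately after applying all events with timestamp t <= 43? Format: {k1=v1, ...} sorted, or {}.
Apply events with t <= 43 (8 events):
  after event 1 (t=4: DEC max by 6): {max=-6}
  after event 2 (t=9: SET total = 34): {max=-6, total=34}
  after event 3 (t=18: SET max = 38): {max=38, total=34}
  after event 4 (t=21: DEC max by 13): {max=25, total=34}
  after event 5 (t=24: SET count = -20): {count=-20, max=25, total=34}
  after event 6 (t=26: DEL total): {count=-20, max=25}
  after event 7 (t=34: DEC total by 8): {count=-20, max=25, total=-8}
  after event 8 (t=37: SET count = 7): {count=7, max=25, total=-8}

Answer: {count=7, max=25, total=-8}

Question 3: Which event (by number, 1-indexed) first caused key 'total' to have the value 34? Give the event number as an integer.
Looking for first event where total becomes 34:
  event 2: total (absent) -> 34  <-- first match

Answer: 2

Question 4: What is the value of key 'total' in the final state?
Track key 'total' through all 9 events:
  event 1 (t=4: DEC max by 6): total unchanged
  event 2 (t=9: SET total = 34): total (absent) -> 34
  event 3 (t=18: SET max = 38): total unchanged
  event 4 (t=21: DEC max by 13): total unchanged
  event 5 (t=24: SET count = -20): total unchanged
  event 6 (t=26: DEL total): total 34 -> (absent)
  event 7 (t=34: DEC total by 8): total (absent) -> -8
  event 8 (t=37: SET count = 7): total unchanged
  event 9 (t=44: INC total by 6): total -8 -> -2
Final: total = -2

Answer: -2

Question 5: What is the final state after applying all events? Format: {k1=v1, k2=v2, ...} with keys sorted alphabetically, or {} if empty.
Answer: {count=7, max=25, total=-2}

Derivation:
  after event 1 (t=4: DEC max by 6): {max=-6}
  after event 2 (t=9: SET total = 34): {max=-6, total=34}
  after event 3 (t=18: SET max = 38): {max=38, total=34}
  after event 4 (t=21: DEC max by 13): {max=25, total=34}
  after event 5 (t=24: SET count = -20): {count=-20, max=25, total=34}
  after event 6 (t=26: DEL total): {count=-20, max=25}
  after event 7 (t=34: DEC total by 8): {count=-20, max=25, total=-8}
  after event 8 (t=37: SET count = 7): {count=7, max=25, total=-8}
  after event 9 (t=44: INC total by 6): {count=7, max=25, total=-2}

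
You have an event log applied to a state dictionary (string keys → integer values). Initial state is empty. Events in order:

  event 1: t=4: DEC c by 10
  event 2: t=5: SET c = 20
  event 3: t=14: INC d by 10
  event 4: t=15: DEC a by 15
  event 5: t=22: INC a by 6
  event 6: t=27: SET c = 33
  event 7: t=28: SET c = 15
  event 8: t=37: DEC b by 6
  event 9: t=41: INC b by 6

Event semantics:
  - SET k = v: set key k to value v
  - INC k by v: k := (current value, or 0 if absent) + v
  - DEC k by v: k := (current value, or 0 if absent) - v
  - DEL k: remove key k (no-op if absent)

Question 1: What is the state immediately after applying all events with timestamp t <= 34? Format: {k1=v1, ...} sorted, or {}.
Answer: {a=-9, c=15, d=10}

Derivation:
Apply events with t <= 34 (7 events):
  after event 1 (t=4: DEC c by 10): {c=-10}
  after event 2 (t=5: SET c = 20): {c=20}
  after event 3 (t=14: INC d by 10): {c=20, d=10}
  after event 4 (t=15: DEC a by 15): {a=-15, c=20, d=10}
  after event 5 (t=22: INC a by 6): {a=-9, c=20, d=10}
  after event 6 (t=27: SET c = 33): {a=-9, c=33, d=10}
  after event 7 (t=28: SET c = 15): {a=-9, c=15, d=10}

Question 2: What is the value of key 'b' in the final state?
Track key 'b' through all 9 events:
  event 1 (t=4: DEC c by 10): b unchanged
  event 2 (t=5: SET c = 20): b unchanged
  event 3 (t=14: INC d by 10): b unchanged
  event 4 (t=15: DEC a by 15): b unchanged
  event 5 (t=22: INC a by 6): b unchanged
  event 6 (t=27: SET c = 33): b unchanged
  event 7 (t=28: SET c = 15): b unchanged
  event 8 (t=37: DEC b by 6): b (absent) -> -6
  event 9 (t=41: INC b by 6): b -6 -> 0
Final: b = 0

Answer: 0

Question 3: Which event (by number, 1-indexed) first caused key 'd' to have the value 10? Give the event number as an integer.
Answer: 3

Derivation:
Looking for first event where d becomes 10:
  event 3: d (absent) -> 10  <-- first match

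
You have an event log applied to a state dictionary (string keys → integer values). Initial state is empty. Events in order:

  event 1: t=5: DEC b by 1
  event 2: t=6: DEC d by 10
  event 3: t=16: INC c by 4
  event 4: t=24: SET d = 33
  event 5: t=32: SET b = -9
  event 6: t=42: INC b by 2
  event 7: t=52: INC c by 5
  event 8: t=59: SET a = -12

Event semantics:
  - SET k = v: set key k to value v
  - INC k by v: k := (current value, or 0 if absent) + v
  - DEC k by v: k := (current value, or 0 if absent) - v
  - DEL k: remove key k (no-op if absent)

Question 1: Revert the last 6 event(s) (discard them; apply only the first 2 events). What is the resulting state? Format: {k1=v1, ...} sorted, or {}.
Answer: {b=-1, d=-10}

Derivation:
Keep first 2 events (discard last 6):
  after event 1 (t=5: DEC b by 1): {b=-1}
  after event 2 (t=6: DEC d by 10): {b=-1, d=-10}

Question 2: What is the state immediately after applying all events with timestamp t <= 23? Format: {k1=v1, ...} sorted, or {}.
Apply events with t <= 23 (3 events):
  after event 1 (t=5: DEC b by 1): {b=-1}
  after event 2 (t=6: DEC d by 10): {b=-1, d=-10}
  after event 3 (t=16: INC c by 4): {b=-1, c=4, d=-10}

Answer: {b=-1, c=4, d=-10}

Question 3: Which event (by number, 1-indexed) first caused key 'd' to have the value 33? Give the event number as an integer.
Answer: 4

Derivation:
Looking for first event where d becomes 33:
  event 2: d = -10
  event 3: d = -10
  event 4: d -10 -> 33  <-- first match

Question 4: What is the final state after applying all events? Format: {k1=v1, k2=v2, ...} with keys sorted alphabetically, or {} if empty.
Answer: {a=-12, b=-7, c=9, d=33}

Derivation:
  after event 1 (t=5: DEC b by 1): {b=-1}
  after event 2 (t=6: DEC d by 10): {b=-1, d=-10}
  after event 3 (t=16: INC c by 4): {b=-1, c=4, d=-10}
  after event 4 (t=24: SET d = 33): {b=-1, c=4, d=33}
  after event 5 (t=32: SET b = -9): {b=-9, c=4, d=33}
  after event 6 (t=42: INC b by 2): {b=-7, c=4, d=33}
  after event 7 (t=52: INC c by 5): {b=-7, c=9, d=33}
  after event 8 (t=59: SET a = -12): {a=-12, b=-7, c=9, d=33}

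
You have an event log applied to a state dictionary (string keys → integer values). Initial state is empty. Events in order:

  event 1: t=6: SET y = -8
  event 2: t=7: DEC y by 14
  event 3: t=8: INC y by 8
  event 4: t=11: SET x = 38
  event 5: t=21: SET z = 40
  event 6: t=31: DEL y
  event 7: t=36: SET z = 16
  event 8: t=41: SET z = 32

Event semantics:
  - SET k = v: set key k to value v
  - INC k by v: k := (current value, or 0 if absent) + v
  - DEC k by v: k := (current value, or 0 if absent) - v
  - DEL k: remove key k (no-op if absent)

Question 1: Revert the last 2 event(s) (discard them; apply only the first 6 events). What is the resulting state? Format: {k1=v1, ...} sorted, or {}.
Keep first 6 events (discard last 2):
  after event 1 (t=6: SET y = -8): {y=-8}
  after event 2 (t=7: DEC y by 14): {y=-22}
  after event 3 (t=8: INC y by 8): {y=-14}
  after event 4 (t=11: SET x = 38): {x=38, y=-14}
  after event 5 (t=21: SET z = 40): {x=38, y=-14, z=40}
  after event 6 (t=31: DEL y): {x=38, z=40}

Answer: {x=38, z=40}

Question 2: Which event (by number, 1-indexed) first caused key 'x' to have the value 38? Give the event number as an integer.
Looking for first event where x becomes 38:
  event 4: x (absent) -> 38  <-- first match

Answer: 4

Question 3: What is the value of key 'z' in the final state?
Answer: 32

Derivation:
Track key 'z' through all 8 events:
  event 1 (t=6: SET y = -8): z unchanged
  event 2 (t=7: DEC y by 14): z unchanged
  event 3 (t=8: INC y by 8): z unchanged
  event 4 (t=11: SET x = 38): z unchanged
  event 5 (t=21: SET z = 40): z (absent) -> 40
  event 6 (t=31: DEL y): z unchanged
  event 7 (t=36: SET z = 16): z 40 -> 16
  event 8 (t=41: SET z = 32): z 16 -> 32
Final: z = 32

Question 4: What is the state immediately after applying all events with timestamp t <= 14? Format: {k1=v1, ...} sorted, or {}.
Apply events with t <= 14 (4 events):
  after event 1 (t=6: SET y = -8): {y=-8}
  after event 2 (t=7: DEC y by 14): {y=-22}
  after event 3 (t=8: INC y by 8): {y=-14}
  after event 4 (t=11: SET x = 38): {x=38, y=-14}

Answer: {x=38, y=-14}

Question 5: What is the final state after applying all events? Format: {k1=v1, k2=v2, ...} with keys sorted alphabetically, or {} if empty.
Answer: {x=38, z=32}

Derivation:
  after event 1 (t=6: SET y = -8): {y=-8}
  after event 2 (t=7: DEC y by 14): {y=-22}
  after event 3 (t=8: INC y by 8): {y=-14}
  after event 4 (t=11: SET x = 38): {x=38, y=-14}
  after event 5 (t=21: SET z = 40): {x=38, y=-14, z=40}
  after event 6 (t=31: DEL y): {x=38, z=40}
  after event 7 (t=36: SET z = 16): {x=38, z=16}
  after event 8 (t=41: SET z = 32): {x=38, z=32}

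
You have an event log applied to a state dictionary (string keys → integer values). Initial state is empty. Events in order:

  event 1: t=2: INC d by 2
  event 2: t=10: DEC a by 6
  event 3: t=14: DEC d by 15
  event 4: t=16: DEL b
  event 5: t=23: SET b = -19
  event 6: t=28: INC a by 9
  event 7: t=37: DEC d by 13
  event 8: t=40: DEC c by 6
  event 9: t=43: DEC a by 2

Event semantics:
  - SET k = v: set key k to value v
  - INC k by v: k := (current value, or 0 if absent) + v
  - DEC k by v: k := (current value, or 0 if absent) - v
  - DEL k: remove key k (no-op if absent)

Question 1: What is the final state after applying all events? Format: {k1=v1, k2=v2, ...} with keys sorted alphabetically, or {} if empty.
Answer: {a=1, b=-19, c=-6, d=-26}

Derivation:
  after event 1 (t=2: INC d by 2): {d=2}
  after event 2 (t=10: DEC a by 6): {a=-6, d=2}
  after event 3 (t=14: DEC d by 15): {a=-6, d=-13}
  after event 4 (t=16: DEL b): {a=-6, d=-13}
  after event 5 (t=23: SET b = -19): {a=-6, b=-19, d=-13}
  after event 6 (t=28: INC a by 9): {a=3, b=-19, d=-13}
  after event 7 (t=37: DEC d by 13): {a=3, b=-19, d=-26}
  after event 8 (t=40: DEC c by 6): {a=3, b=-19, c=-6, d=-26}
  after event 9 (t=43: DEC a by 2): {a=1, b=-19, c=-6, d=-26}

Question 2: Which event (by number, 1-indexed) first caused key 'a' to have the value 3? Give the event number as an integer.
Looking for first event where a becomes 3:
  event 2: a = -6
  event 3: a = -6
  event 4: a = -6
  event 5: a = -6
  event 6: a -6 -> 3  <-- first match

Answer: 6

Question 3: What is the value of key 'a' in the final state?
Track key 'a' through all 9 events:
  event 1 (t=2: INC d by 2): a unchanged
  event 2 (t=10: DEC a by 6): a (absent) -> -6
  event 3 (t=14: DEC d by 15): a unchanged
  event 4 (t=16: DEL b): a unchanged
  event 5 (t=23: SET b = -19): a unchanged
  event 6 (t=28: INC a by 9): a -6 -> 3
  event 7 (t=37: DEC d by 13): a unchanged
  event 8 (t=40: DEC c by 6): a unchanged
  event 9 (t=43: DEC a by 2): a 3 -> 1
Final: a = 1

Answer: 1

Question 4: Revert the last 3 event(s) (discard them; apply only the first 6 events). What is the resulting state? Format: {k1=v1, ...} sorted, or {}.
Answer: {a=3, b=-19, d=-13}

Derivation:
Keep first 6 events (discard last 3):
  after event 1 (t=2: INC d by 2): {d=2}
  after event 2 (t=10: DEC a by 6): {a=-6, d=2}
  after event 3 (t=14: DEC d by 15): {a=-6, d=-13}
  after event 4 (t=16: DEL b): {a=-6, d=-13}
  after event 5 (t=23: SET b = -19): {a=-6, b=-19, d=-13}
  after event 6 (t=28: INC a by 9): {a=3, b=-19, d=-13}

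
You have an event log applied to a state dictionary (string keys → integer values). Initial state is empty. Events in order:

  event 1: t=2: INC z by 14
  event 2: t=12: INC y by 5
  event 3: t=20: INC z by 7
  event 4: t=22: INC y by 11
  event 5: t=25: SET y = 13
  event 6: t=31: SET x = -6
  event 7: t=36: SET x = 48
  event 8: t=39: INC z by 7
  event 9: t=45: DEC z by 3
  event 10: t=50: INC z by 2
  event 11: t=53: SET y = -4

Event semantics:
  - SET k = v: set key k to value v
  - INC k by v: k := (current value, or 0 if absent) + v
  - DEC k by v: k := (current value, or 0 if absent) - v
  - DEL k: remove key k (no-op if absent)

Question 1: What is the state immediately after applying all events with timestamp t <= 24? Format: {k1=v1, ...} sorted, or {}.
Answer: {y=16, z=21}

Derivation:
Apply events with t <= 24 (4 events):
  after event 1 (t=2: INC z by 14): {z=14}
  after event 2 (t=12: INC y by 5): {y=5, z=14}
  after event 3 (t=20: INC z by 7): {y=5, z=21}
  after event 4 (t=22: INC y by 11): {y=16, z=21}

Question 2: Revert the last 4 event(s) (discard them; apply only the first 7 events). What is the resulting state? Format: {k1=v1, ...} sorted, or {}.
Keep first 7 events (discard last 4):
  after event 1 (t=2: INC z by 14): {z=14}
  after event 2 (t=12: INC y by 5): {y=5, z=14}
  after event 3 (t=20: INC z by 7): {y=5, z=21}
  after event 4 (t=22: INC y by 11): {y=16, z=21}
  after event 5 (t=25: SET y = 13): {y=13, z=21}
  after event 6 (t=31: SET x = -6): {x=-6, y=13, z=21}
  after event 7 (t=36: SET x = 48): {x=48, y=13, z=21}

Answer: {x=48, y=13, z=21}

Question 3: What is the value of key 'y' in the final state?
Track key 'y' through all 11 events:
  event 1 (t=2: INC z by 14): y unchanged
  event 2 (t=12: INC y by 5): y (absent) -> 5
  event 3 (t=20: INC z by 7): y unchanged
  event 4 (t=22: INC y by 11): y 5 -> 16
  event 5 (t=25: SET y = 13): y 16 -> 13
  event 6 (t=31: SET x = -6): y unchanged
  event 7 (t=36: SET x = 48): y unchanged
  event 8 (t=39: INC z by 7): y unchanged
  event 9 (t=45: DEC z by 3): y unchanged
  event 10 (t=50: INC z by 2): y unchanged
  event 11 (t=53: SET y = -4): y 13 -> -4
Final: y = -4

Answer: -4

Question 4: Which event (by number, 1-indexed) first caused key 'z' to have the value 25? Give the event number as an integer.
Looking for first event where z becomes 25:
  event 1: z = 14
  event 2: z = 14
  event 3: z = 21
  event 4: z = 21
  event 5: z = 21
  event 6: z = 21
  event 7: z = 21
  event 8: z = 28
  event 9: z 28 -> 25  <-- first match

Answer: 9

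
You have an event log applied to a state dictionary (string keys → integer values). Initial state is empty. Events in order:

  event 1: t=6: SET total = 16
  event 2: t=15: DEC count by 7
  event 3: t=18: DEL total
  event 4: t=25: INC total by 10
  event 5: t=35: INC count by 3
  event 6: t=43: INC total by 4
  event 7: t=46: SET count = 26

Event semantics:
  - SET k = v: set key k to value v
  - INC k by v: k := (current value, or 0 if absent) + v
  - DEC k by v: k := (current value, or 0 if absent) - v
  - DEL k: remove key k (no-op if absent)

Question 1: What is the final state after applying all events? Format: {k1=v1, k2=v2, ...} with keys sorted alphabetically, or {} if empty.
  after event 1 (t=6: SET total = 16): {total=16}
  after event 2 (t=15: DEC count by 7): {count=-7, total=16}
  after event 3 (t=18: DEL total): {count=-7}
  after event 4 (t=25: INC total by 10): {count=-7, total=10}
  after event 5 (t=35: INC count by 3): {count=-4, total=10}
  after event 6 (t=43: INC total by 4): {count=-4, total=14}
  after event 7 (t=46: SET count = 26): {count=26, total=14}

Answer: {count=26, total=14}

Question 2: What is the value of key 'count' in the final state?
Track key 'count' through all 7 events:
  event 1 (t=6: SET total = 16): count unchanged
  event 2 (t=15: DEC count by 7): count (absent) -> -7
  event 3 (t=18: DEL total): count unchanged
  event 4 (t=25: INC total by 10): count unchanged
  event 5 (t=35: INC count by 3): count -7 -> -4
  event 6 (t=43: INC total by 4): count unchanged
  event 7 (t=46: SET count = 26): count -4 -> 26
Final: count = 26

Answer: 26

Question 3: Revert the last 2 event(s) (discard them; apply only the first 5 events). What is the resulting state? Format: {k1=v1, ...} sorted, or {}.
Answer: {count=-4, total=10}

Derivation:
Keep first 5 events (discard last 2):
  after event 1 (t=6: SET total = 16): {total=16}
  after event 2 (t=15: DEC count by 7): {count=-7, total=16}
  after event 3 (t=18: DEL total): {count=-7}
  after event 4 (t=25: INC total by 10): {count=-7, total=10}
  after event 5 (t=35: INC count by 3): {count=-4, total=10}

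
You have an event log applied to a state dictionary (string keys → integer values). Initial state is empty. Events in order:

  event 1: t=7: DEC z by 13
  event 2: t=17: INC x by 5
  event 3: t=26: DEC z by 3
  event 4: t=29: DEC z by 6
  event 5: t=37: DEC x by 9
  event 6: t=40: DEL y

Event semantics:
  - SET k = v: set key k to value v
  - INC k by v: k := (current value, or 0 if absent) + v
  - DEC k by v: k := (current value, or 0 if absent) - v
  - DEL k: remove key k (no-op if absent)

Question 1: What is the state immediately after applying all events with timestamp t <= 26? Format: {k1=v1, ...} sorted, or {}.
Apply events with t <= 26 (3 events):
  after event 1 (t=7: DEC z by 13): {z=-13}
  after event 2 (t=17: INC x by 5): {x=5, z=-13}
  after event 3 (t=26: DEC z by 3): {x=5, z=-16}

Answer: {x=5, z=-16}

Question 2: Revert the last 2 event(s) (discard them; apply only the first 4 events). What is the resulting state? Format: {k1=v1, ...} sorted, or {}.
Keep first 4 events (discard last 2):
  after event 1 (t=7: DEC z by 13): {z=-13}
  after event 2 (t=17: INC x by 5): {x=5, z=-13}
  after event 3 (t=26: DEC z by 3): {x=5, z=-16}
  after event 4 (t=29: DEC z by 6): {x=5, z=-22}

Answer: {x=5, z=-22}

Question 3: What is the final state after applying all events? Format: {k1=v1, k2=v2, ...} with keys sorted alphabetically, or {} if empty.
Answer: {x=-4, z=-22}

Derivation:
  after event 1 (t=7: DEC z by 13): {z=-13}
  after event 2 (t=17: INC x by 5): {x=5, z=-13}
  after event 3 (t=26: DEC z by 3): {x=5, z=-16}
  after event 4 (t=29: DEC z by 6): {x=5, z=-22}
  after event 5 (t=37: DEC x by 9): {x=-4, z=-22}
  after event 6 (t=40: DEL y): {x=-4, z=-22}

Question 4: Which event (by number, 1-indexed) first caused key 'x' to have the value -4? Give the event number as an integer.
Looking for first event where x becomes -4:
  event 2: x = 5
  event 3: x = 5
  event 4: x = 5
  event 5: x 5 -> -4  <-- first match

Answer: 5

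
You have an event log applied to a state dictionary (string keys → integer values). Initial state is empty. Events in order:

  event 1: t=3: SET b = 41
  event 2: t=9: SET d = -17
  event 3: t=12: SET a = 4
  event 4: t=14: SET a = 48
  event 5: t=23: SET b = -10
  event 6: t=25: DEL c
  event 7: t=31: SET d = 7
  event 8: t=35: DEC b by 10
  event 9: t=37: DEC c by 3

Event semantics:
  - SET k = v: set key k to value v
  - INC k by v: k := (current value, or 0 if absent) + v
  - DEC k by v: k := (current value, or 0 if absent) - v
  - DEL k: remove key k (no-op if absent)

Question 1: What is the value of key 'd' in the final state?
Track key 'd' through all 9 events:
  event 1 (t=3: SET b = 41): d unchanged
  event 2 (t=9: SET d = -17): d (absent) -> -17
  event 3 (t=12: SET a = 4): d unchanged
  event 4 (t=14: SET a = 48): d unchanged
  event 5 (t=23: SET b = -10): d unchanged
  event 6 (t=25: DEL c): d unchanged
  event 7 (t=31: SET d = 7): d -17 -> 7
  event 8 (t=35: DEC b by 10): d unchanged
  event 9 (t=37: DEC c by 3): d unchanged
Final: d = 7

Answer: 7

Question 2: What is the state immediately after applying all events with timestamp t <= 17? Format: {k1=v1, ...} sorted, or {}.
Apply events with t <= 17 (4 events):
  after event 1 (t=3: SET b = 41): {b=41}
  after event 2 (t=9: SET d = -17): {b=41, d=-17}
  after event 3 (t=12: SET a = 4): {a=4, b=41, d=-17}
  after event 4 (t=14: SET a = 48): {a=48, b=41, d=-17}

Answer: {a=48, b=41, d=-17}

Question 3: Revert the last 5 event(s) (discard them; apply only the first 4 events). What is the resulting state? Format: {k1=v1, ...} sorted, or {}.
Keep first 4 events (discard last 5):
  after event 1 (t=3: SET b = 41): {b=41}
  after event 2 (t=9: SET d = -17): {b=41, d=-17}
  after event 3 (t=12: SET a = 4): {a=4, b=41, d=-17}
  after event 4 (t=14: SET a = 48): {a=48, b=41, d=-17}

Answer: {a=48, b=41, d=-17}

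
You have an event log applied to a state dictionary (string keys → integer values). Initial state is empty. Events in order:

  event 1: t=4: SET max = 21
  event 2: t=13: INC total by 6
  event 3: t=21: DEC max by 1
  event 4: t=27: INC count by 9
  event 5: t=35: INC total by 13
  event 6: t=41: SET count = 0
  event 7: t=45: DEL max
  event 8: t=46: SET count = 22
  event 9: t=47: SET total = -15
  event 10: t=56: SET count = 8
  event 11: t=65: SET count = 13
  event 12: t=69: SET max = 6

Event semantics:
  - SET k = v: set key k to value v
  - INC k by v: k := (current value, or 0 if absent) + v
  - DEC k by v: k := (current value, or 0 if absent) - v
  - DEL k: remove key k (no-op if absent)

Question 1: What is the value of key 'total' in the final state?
Track key 'total' through all 12 events:
  event 1 (t=4: SET max = 21): total unchanged
  event 2 (t=13: INC total by 6): total (absent) -> 6
  event 3 (t=21: DEC max by 1): total unchanged
  event 4 (t=27: INC count by 9): total unchanged
  event 5 (t=35: INC total by 13): total 6 -> 19
  event 6 (t=41: SET count = 0): total unchanged
  event 7 (t=45: DEL max): total unchanged
  event 8 (t=46: SET count = 22): total unchanged
  event 9 (t=47: SET total = -15): total 19 -> -15
  event 10 (t=56: SET count = 8): total unchanged
  event 11 (t=65: SET count = 13): total unchanged
  event 12 (t=69: SET max = 6): total unchanged
Final: total = -15

Answer: -15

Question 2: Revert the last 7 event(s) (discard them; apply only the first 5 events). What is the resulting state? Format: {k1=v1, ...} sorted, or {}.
Keep first 5 events (discard last 7):
  after event 1 (t=4: SET max = 21): {max=21}
  after event 2 (t=13: INC total by 6): {max=21, total=6}
  after event 3 (t=21: DEC max by 1): {max=20, total=6}
  after event 4 (t=27: INC count by 9): {count=9, max=20, total=6}
  after event 5 (t=35: INC total by 13): {count=9, max=20, total=19}

Answer: {count=9, max=20, total=19}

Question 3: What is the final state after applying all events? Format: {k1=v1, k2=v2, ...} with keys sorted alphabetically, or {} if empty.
  after event 1 (t=4: SET max = 21): {max=21}
  after event 2 (t=13: INC total by 6): {max=21, total=6}
  after event 3 (t=21: DEC max by 1): {max=20, total=6}
  after event 4 (t=27: INC count by 9): {count=9, max=20, total=6}
  after event 5 (t=35: INC total by 13): {count=9, max=20, total=19}
  after event 6 (t=41: SET count = 0): {count=0, max=20, total=19}
  after event 7 (t=45: DEL max): {count=0, total=19}
  after event 8 (t=46: SET count = 22): {count=22, total=19}
  after event 9 (t=47: SET total = -15): {count=22, total=-15}
  after event 10 (t=56: SET count = 8): {count=8, total=-15}
  after event 11 (t=65: SET count = 13): {count=13, total=-15}
  after event 12 (t=69: SET max = 6): {count=13, max=6, total=-15}

Answer: {count=13, max=6, total=-15}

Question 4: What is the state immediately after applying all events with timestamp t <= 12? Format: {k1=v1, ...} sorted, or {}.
Apply events with t <= 12 (1 events):
  after event 1 (t=4: SET max = 21): {max=21}

Answer: {max=21}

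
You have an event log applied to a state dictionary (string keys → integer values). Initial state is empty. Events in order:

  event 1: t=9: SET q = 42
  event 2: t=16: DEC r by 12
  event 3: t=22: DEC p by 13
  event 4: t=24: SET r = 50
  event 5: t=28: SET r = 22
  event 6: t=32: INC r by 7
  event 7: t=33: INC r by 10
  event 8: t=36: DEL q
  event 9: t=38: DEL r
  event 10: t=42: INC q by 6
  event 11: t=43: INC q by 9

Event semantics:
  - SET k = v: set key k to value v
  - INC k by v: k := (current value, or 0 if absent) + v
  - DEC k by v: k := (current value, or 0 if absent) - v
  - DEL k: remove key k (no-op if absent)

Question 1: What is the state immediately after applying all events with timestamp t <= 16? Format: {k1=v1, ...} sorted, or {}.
Answer: {q=42, r=-12}

Derivation:
Apply events with t <= 16 (2 events):
  after event 1 (t=9: SET q = 42): {q=42}
  after event 2 (t=16: DEC r by 12): {q=42, r=-12}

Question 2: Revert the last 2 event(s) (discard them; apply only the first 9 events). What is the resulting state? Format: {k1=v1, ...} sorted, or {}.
Keep first 9 events (discard last 2):
  after event 1 (t=9: SET q = 42): {q=42}
  after event 2 (t=16: DEC r by 12): {q=42, r=-12}
  after event 3 (t=22: DEC p by 13): {p=-13, q=42, r=-12}
  after event 4 (t=24: SET r = 50): {p=-13, q=42, r=50}
  after event 5 (t=28: SET r = 22): {p=-13, q=42, r=22}
  after event 6 (t=32: INC r by 7): {p=-13, q=42, r=29}
  after event 7 (t=33: INC r by 10): {p=-13, q=42, r=39}
  after event 8 (t=36: DEL q): {p=-13, r=39}
  after event 9 (t=38: DEL r): {p=-13}

Answer: {p=-13}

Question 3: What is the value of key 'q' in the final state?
Answer: 15

Derivation:
Track key 'q' through all 11 events:
  event 1 (t=9: SET q = 42): q (absent) -> 42
  event 2 (t=16: DEC r by 12): q unchanged
  event 3 (t=22: DEC p by 13): q unchanged
  event 4 (t=24: SET r = 50): q unchanged
  event 5 (t=28: SET r = 22): q unchanged
  event 6 (t=32: INC r by 7): q unchanged
  event 7 (t=33: INC r by 10): q unchanged
  event 8 (t=36: DEL q): q 42 -> (absent)
  event 9 (t=38: DEL r): q unchanged
  event 10 (t=42: INC q by 6): q (absent) -> 6
  event 11 (t=43: INC q by 9): q 6 -> 15
Final: q = 15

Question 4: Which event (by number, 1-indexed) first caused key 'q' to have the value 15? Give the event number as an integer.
Looking for first event where q becomes 15:
  event 1: q = 42
  event 2: q = 42
  event 3: q = 42
  event 4: q = 42
  event 5: q = 42
  event 6: q = 42
  event 7: q = 42
  event 8: q = (absent)
  event 10: q = 6
  event 11: q 6 -> 15  <-- first match

Answer: 11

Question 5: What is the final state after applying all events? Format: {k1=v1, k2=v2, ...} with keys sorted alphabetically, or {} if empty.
  after event 1 (t=9: SET q = 42): {q=42}
  after event 2 (t=16: DEC r by 12): {q=42, r=-12}
  after event 3 (t=22: DEC p by 13): {p=-13, q=42, r=-12}
  after event 4 (t=24: SET r = 50): {p=-13, q=42, r=50}
  after event 5 (t=28: SET r = 22): {p=-13, q=42, r=22}
  after event 6 (t=32: INC r by 7): {p=-13, q=42, r=29}
  after event 7 (t=33: INC r by 10): {p=-13, q=42, r=39}
  after event 8 (t=36: DEL q): {p=-13, r=39}
  after event 9 (t=38: DEL r): {p=-13}
  after event 10 (t=42: INC q by 6): {p=-13, q=6}
  after event 11 (t=43: INC q by 9): {p=-13, q=15}

Answer: {p=-13, q=15}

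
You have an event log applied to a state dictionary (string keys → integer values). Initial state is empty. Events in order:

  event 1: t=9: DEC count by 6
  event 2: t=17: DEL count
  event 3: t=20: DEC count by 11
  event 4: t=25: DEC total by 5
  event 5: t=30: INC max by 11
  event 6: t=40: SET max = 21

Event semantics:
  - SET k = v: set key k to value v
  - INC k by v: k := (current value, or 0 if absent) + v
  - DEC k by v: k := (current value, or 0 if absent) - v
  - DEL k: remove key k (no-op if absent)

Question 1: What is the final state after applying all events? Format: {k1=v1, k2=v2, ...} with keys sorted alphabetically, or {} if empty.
Answer: {count=-11, max=21, total=-5}

Derivation:
  after event 1 (t=9: DEC count by 6): {count=-6}
  after event 2 (t=17: DEL count): {}
  after event 3 (t=20: DEC count by 11): {count=-11}
  after event 4 (t=25: DEC total by 5): {count=-11, total=-5}
  after event 5 (t=30: INC max by 11): {count=-11, max=11, total=-5}
  after event 6 (t=40: SET max = 21): {count=-11, max=21, total=-5}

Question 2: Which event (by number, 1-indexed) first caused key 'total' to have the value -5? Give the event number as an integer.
Looking for first event where total becomes -5:
  event 4: total (absent) -> -5  <-- first match

Answer: 4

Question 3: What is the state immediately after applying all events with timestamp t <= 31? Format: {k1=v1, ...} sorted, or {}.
Apply events with t <= 31 (5 events):
  after event 1 (t=9: DEC count by 6): {count=-6}
  after event 2 (t=17: DEL count): {}
  after event 3 (t=20: DEC count by 11): {count=-11}
  after event 4 (t=25: DEC total by 5): {count=-11, total=-5}
  after event 5 (t=30: INC max by 11): {count=-11, max=11, total=-5}

Answer: {count=-11, max=11, total=-5}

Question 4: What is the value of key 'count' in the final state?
Answer: -11

Derivation:
Track key 'count' through all 6 events:
  event 1 (t=9: DEC count by 6): count (absent) -> -6
  event 2 (t=17: DEL count): count -6 -> (absent)
  event 3 (t=20: DEC count by 11): count (absent) -> -11
  event 4 (t=25: DEC total by 5): count unchanged
  event 5 (t=30: INC max by 11): count unchanged
  event 6 (t=40: SET max = 21): count unchanged
Final: count = -11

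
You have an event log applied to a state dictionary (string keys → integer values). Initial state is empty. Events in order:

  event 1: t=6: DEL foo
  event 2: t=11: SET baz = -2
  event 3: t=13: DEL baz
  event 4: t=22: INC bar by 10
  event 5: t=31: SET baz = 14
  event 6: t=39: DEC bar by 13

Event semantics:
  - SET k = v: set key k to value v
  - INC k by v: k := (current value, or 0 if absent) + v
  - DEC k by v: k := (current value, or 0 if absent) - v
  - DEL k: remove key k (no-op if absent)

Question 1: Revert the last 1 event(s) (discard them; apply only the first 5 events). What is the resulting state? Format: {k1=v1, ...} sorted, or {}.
Answer: {bar=10, baz=14}

Derivation:
Keep first 5 events (discard last 1):
  after event 1 (t=6: DEL foo): {}
  after event 2 (t=11: SET baz = -2): {baz=-2}
  after event 3 (t=13: DEL baz): {}
  after event 4 (t=22: INC bar by 10): {bar=10}
  after event 5 (t=31: SET baz = 14): {bar=10, baz=14}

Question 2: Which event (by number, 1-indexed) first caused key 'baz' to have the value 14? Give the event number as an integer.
Answer: 5

Derivation:
Looking for first event where baz becomes 14:
  event 2: baz = -2
  event 3: baz = (absent)
  event 5: baz (absent) -> 14  <-- first match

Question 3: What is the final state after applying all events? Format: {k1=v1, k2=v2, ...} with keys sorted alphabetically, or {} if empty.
  after event 1 (t=6: DEL foo): {}
  after event 2 (t=11: SET baz = -2): {baz=-2}
  after event 3 (t=13: DEL baz): {}
  after event 4 (t=22: INC bar by 10): {bar=10}
  after event 5 (t=31: SET baz = 14): {bar=10, baz=14}
  after event 6 (t=39: DEC bar by 13): {bar=-3, baz=14}

Answer: {bar=-3, baz=14}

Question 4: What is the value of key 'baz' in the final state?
Track key 'baz' through all 6 events:
  event 1 (t=6: DEL foo): baz unchanged
  event 2 (t=11: SET baz = -2): baz (absent) -> -2
  event 3 (t=13: DEL baz): baz -2 -> (absent)
  event 4 (t=22: INC bar by 10): baz unchanged
  event 5 (t=31: SET baz = 14): baz (absent) -> 14
  event 6 (t=39: DEC bar by 13): baz unchanged
Final: baz = 14

Answer: 14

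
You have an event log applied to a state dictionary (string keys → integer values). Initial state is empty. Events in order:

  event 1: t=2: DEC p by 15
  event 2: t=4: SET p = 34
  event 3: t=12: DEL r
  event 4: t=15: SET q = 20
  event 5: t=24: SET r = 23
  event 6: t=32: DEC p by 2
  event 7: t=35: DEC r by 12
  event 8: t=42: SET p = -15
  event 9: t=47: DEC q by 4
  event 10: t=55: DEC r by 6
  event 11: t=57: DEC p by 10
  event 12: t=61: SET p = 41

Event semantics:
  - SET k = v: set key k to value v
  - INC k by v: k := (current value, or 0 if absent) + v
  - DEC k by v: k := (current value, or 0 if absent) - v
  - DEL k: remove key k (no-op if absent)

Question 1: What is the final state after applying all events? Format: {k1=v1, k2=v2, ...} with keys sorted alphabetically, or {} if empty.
Answer: {p=41, q=16, r=5}

Derivation:
  after event 1 (t=2: DEC p by 15): {p=-15}
  after event 2 (t=4: SET p = 34): {p=34}
  after event 3 (t=12: DEL r): {p=34}
  after event 4 (t=15: SET q = 20): {p=34, q=20}
  after event 5 (t=24: SET r = 23): {p=34, q=20, r=23}
  after event 6 (t=32: DEC p by 2): {p=32, q=20, r=23}
  after event 7 (t=35: DEC r by 12): {p=32, q=20, r=11}
  after event 8 (t=42: SET p = -15): {p=-15, q=20, r=11}
  after event 9 (t=47: DEC q by 4): {p=-15, q=16, r=11}
  after event 10 (t=55: DEC r by 6): {p=-15, q=16, r=5}
  after event 11 (t=57: DEC p by 10): {p=-25, q=16, r=5}
  after event 12 (t=61: SET p = 41): {p=41, q=16, r=5}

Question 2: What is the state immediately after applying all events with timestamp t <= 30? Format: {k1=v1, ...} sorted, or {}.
Apply events with t <= 30 (5 events):
  after event 1 (t=2: DEC p by 15): {p=-15}
  after event 2 (t=4: SET p = 34): {p=34}
  after event 3 (t=12: DEL r): {p=34}
  after event 4 (t=15: SET q = 20): {p=34, q=20}
  after event 5 (t=24: SET r = 23): {p=34, q=20, r=23}

Answer: {p=34, q=20, r=23}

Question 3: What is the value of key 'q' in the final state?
Answer: 16

Derivation:
Track key 'q' through all 12 events:
  event 1 (t=2: DEC p by 15): q unchanged
  event 2 (t=4: SET p = 34): q unchanged
  event 3 (t=12: DEL r): q unchanged
  event 4 (t=15: SET q = 20): q (absent) -> 20
  event 5 (t=24: SET r = 23): q unchanged
  event 6 (t=32: DEC p by 2): q unchanged
  event 7 (t=35: DEC r by 12): q unchanged
  event 8 (t=42: SET p = -15): q unchanged
  event 9 (t=47: DEC q by 4): q 20 -> 16
  event 10 (t=55: DEC r by 6): q unchanged
  event 11 (t=57: DEC p by 10): q unchanged
  event 12 (t=61: SET p = 41): q unchanged
Final: q = 16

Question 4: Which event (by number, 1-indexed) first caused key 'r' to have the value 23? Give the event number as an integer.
Answer: 5

Derivation:
Looking for first event where r becomes 23:
  event 5: r (absent) -> 23  <-- first match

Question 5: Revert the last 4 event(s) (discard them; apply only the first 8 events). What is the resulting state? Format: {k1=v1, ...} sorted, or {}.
Keep first 8 events (discard last 4):
  after event 1 (t=2: DEC p by 15): {p=-15}
  after event 2 (t=4: SET p = 34): {p=34}
  after event 3 (t=12: DEL r): {p=34}
  after event 4 (t=15: SET q = 20): {p=34, q=20}
  after event 5 (t=24: SET r = 23): {p=34, q=20, r=23}
  after event 6 (t=32: DEC p by 2): {p=32, q=20, r=23}
  after event 7 (t=35: DEC r by 12): {p=32, q=20, r=11}
  after event 8 (t=42: SET p = -15): {p=-15, q=20, r=11}

Answer: {p=-15, q=20, r=11}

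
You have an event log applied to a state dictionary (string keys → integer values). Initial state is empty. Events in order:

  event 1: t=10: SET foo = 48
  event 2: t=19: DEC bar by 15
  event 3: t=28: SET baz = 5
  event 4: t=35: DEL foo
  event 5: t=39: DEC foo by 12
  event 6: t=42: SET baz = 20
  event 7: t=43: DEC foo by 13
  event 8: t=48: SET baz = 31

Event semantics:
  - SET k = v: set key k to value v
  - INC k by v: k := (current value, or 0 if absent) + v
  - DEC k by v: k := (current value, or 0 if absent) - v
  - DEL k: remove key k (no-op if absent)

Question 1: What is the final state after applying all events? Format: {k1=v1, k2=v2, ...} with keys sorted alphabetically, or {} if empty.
  after event 1 (t=10: SET foo = 48): {foo=48}
  after event 2 (t=19: DEC bar by 15): {bar=-15, foo=48}
  after event 3 (t=28: SET baz = 5): {bar=-15, baz=5, foo=48}
  after event 4 (t=35: DEL foo): {bar=-15, baz=5}
  after event 5 (t=39: DEC foo by 12): {bar=-15, baz=5, foo=-12}
  after event 6 (t=42: SET baz = 20): {bar=-15, baz=20, foo=-12}
  after event 7 (t=43: DEC foo by 13): {bar=-15, baz=20, foo=-25}
  after event 8 (t=48: SET baz = 31): {bar=-15, baz=31, foo=-25}

Answer: {bar=-15, baz=31, foo=-25}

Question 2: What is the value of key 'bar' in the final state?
Answer: -15

Derivation:
Track key 'bar' through all 8 events:
  event 1 (t=10: SET foo = 48): bar unchanged
  event 2 (t=19: DEC bar by 15): bar (absent) -> -15
  event 3 (t=28: SET baz = 5): bar unchanged
  event 4 (t=35: DEL foo): bar unchanged
  event 5 (t=39: DEC foo by 12): bar unchanged
  event 6 (t=42: SET baz = 20): bar unchanged
  event 7 (t=43: DEC foo by 13): bar unchanged
  event 8 (t=48: SET baz = 31): bar unchanged
Final: bar = -15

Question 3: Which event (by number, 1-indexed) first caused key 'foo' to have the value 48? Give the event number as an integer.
Looking for first event where foo becomes 48:
  event 1: foo (absent) -> 48  <-- first match

Answer: 1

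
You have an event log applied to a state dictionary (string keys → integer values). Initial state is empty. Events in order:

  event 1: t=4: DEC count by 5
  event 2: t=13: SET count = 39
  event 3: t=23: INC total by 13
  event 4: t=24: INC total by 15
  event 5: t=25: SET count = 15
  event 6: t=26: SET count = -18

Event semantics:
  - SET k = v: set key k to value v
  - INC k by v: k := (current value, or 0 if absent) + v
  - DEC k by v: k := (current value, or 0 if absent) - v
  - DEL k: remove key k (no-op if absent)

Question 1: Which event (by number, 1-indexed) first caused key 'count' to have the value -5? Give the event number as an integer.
Answer: 1

Derivation:
Looking for first event where count becomes -5:
  event 1: count (absent) -> -5  <-- first match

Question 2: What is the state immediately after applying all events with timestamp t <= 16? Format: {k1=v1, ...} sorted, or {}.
Answer: {count=39}

Derivation:
Apply events with t <= 16 (2 events):
  after event 1 (t=4: DEC count by 5): {count=-5}
  after event 2 (t=13: SET count = 39): {count=39}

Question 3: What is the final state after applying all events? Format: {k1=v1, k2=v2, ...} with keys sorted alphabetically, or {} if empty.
Answer: {count=-18, total=28}

Derivation:
  after event 1 (t=4: DEC count by 5): {count=-5}
  after event 2 (t=13: SET count = 39): {count=39}
  after event 3 (t=23: INC total by 13): {count=39, total=13}
  after event 4 (t=24: INC total by 15): {count=39, total=28}
  after event 5 (t=25: SET count = 15): {count=15, total=28}
  after event 6 (t=26: SET count = -18): {count=-18, total=28}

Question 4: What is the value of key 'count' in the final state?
Answer: -18

Derivation:
Track key 'count' through all 6 events:
  event 1 (t=4: DEC count by 5): count (absent) -> -5
  event 2 (t=13: SET count = 39): count -5 -> 39
  event 3 (t=23: INC total by 13): count unchanged
  event 4 (t=24: INC total by 15): count unchanged
  event 5 (t=25: SET count = 15): count 39 -> 15
  event 6 (t=26: SET count = -18): count 15 -> -18
Final: count = -18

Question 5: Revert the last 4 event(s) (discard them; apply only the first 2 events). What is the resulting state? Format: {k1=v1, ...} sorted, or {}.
Keep first 2 events (discard last 4):
  after event 1 (t=4: DEC count by 5): {count=-5}
  after event 2 (t=13: SET count = 39): {count=39}

Answer: {count=39}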